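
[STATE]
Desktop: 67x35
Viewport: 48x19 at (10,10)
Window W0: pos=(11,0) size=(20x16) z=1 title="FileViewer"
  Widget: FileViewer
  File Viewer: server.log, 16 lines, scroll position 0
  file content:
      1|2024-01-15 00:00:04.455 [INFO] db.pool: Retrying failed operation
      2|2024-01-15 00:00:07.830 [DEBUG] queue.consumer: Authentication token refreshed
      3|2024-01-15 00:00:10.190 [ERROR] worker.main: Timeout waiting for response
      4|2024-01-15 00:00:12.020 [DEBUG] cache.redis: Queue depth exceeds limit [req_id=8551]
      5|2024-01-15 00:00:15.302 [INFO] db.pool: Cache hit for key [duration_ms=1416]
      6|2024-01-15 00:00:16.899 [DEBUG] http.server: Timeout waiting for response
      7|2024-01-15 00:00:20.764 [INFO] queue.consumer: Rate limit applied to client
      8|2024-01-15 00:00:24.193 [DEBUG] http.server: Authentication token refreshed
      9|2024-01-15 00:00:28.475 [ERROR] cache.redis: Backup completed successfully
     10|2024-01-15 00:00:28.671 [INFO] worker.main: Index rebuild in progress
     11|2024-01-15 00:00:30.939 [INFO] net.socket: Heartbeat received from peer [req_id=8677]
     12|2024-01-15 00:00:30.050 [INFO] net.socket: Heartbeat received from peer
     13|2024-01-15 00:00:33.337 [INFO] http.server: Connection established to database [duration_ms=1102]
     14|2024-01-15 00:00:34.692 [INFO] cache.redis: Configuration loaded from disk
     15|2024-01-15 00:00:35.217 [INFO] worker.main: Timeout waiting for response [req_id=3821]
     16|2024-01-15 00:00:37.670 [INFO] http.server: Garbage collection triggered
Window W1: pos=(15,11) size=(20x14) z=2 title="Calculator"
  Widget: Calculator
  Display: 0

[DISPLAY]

 ┃2024-01-15 00:00:░┃                           
 ┃202┏━━━━━━━━━━━━━━━━━━┓                       
 ┃202┃ Calculator       ┃                       
 ┃202┠──────────────────┨                       
 ┃202┃                 0┃                       
 ┗━━━┃┌───┬───┬───┬───┐ ┃                       
     ┃│ 7 │ 8 │ 9 │ ÷ │ ┃                       
     ┃├───┼───┼───┼───┤ ┃                       
     ┃│ 4 │ 5 │ 6 │ × │ ┃                       
     ┃├───┼───┼───┼───┤ ┃                       
     ┃│ 1 │ 2 │ 3 │ - │ ┃                       
     ┃├───┼───┼───┼───┤ ┃                       
     ┃│ 0 │ . │ = │ + │ ┃                       
     ┃└───┴───┴───┴───┘ ┃                       
     ┗━━━━━━━━━━━━━━━━━━┛                       
                                                
                                                
                                                
                                                


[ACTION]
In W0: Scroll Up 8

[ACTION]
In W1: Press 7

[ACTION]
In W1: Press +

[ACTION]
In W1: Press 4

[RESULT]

 ┃2024-01-15 00:00:░┃                           
 ┃202┏━━━━━━━━━━━━━━━━━━┓                       
 ┃202┃ Calculator       ┃                       
 ┃202┠──────────────────┨                       
 ┃202┃                 4┃                       
 ┗━━━┃┌───┬───┬───┬───┐ ┃                       
     ┃│ 7 │ 8 │ 9 │ ÷ │ ┃                       
     ┃├───┼───┼───┼───┤ ┃                       
     ┃│ 4 │ 5 │ 6 │ × │ ┃                       
     ┃├───┼───┼───┼───┤ ┃                       
     ┃│ 1 │ 2 │ 3 │ - │ ┃                       
     ┃├───┼───┼───┼───┤ ┃                       
     ┃│ 0 │ . │ = │ + │ ┃                       
     ┃└───┴───┴───┴───┘ ┃                       
     ┗━━━━━━━━━━━━━━━━━━┛                       
                                                
                                                
                                                
                                                


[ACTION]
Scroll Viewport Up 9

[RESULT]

 ┃ FileViewer       ┃                           
 ┠──────────────────┨                           
 ┃2024-01-15 00:00:▲┃                           
 ┃2024-01-15 00:00:█┃                           
 ┃2024-01-15 00:00:░┃                           
 ┃2024-01-15 00:00:░┃                           
 ┃2024-01-15 00:00:░┃                           
 ┃2024-01-15 00:00:░┃                           
 ┃2024-01-15 00:00:░┃                           
 ┃2024-01-15 00:00:░┃                           
 ┃202┏━━━━━━━━━━━━━━━━━━┓                       
 ┃202┃ Calculator       ┃                       
 ┃202┠──────────────────┨                       
 ┃202┃                 4┃                       
 ┗━━━┃┌───┬───┬───┬───┐ ┃                       
     ┃│ 7 │ 8 │ 9 │ ÷ │ ┃                       
     ┃├───┼───┼───┼───┤ ┃                       
     ┃│ 4 │ 5 │ 6 │ × │ ┃                       
     ┃├───┼───┼───┼───┤ ┃                       


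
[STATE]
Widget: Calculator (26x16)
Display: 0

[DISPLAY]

                         0
┌───┬───┬───┬───┐         
│ 7 │ 8 │ 9 │ ÷ │         
├───┼───┼───┼───┤         
│ 4 │ 5 │ 6 │ × │         
├───┼───┼───┼───┤         
│ 1 │ 2 │ 3 │ - │         
├───┼───┼───┼───┤         
│ 0 │ . │ = │ + │         
├───┼───┼───┼───┤         
│ C │ MC│ MR│ M+│         
└───┴───┴───┴───┘         
                          
                          
                          
                          


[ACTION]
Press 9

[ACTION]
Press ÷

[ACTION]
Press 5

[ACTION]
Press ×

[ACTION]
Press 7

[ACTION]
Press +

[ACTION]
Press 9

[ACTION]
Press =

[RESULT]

                      21.6
┌───┬───┬───┬───┐         
│ 7 │ 8 │ 9 │ ÷ │         
├───┼───┼───┼───┤         
│ 4 │ 5 │ 6 │ × │         
├───┼───┼───┼───┤         
│ 1 │ 2 │ 3 │ - │         
├───┼───┼───┼───┤         
│ 0 │ . │ = │ + │         
├───┼───┼───┼───┤         
│ C │ MC│ MR│ M+│         
└───┴───┴───┴───┘         
                          
                          
                          
                          


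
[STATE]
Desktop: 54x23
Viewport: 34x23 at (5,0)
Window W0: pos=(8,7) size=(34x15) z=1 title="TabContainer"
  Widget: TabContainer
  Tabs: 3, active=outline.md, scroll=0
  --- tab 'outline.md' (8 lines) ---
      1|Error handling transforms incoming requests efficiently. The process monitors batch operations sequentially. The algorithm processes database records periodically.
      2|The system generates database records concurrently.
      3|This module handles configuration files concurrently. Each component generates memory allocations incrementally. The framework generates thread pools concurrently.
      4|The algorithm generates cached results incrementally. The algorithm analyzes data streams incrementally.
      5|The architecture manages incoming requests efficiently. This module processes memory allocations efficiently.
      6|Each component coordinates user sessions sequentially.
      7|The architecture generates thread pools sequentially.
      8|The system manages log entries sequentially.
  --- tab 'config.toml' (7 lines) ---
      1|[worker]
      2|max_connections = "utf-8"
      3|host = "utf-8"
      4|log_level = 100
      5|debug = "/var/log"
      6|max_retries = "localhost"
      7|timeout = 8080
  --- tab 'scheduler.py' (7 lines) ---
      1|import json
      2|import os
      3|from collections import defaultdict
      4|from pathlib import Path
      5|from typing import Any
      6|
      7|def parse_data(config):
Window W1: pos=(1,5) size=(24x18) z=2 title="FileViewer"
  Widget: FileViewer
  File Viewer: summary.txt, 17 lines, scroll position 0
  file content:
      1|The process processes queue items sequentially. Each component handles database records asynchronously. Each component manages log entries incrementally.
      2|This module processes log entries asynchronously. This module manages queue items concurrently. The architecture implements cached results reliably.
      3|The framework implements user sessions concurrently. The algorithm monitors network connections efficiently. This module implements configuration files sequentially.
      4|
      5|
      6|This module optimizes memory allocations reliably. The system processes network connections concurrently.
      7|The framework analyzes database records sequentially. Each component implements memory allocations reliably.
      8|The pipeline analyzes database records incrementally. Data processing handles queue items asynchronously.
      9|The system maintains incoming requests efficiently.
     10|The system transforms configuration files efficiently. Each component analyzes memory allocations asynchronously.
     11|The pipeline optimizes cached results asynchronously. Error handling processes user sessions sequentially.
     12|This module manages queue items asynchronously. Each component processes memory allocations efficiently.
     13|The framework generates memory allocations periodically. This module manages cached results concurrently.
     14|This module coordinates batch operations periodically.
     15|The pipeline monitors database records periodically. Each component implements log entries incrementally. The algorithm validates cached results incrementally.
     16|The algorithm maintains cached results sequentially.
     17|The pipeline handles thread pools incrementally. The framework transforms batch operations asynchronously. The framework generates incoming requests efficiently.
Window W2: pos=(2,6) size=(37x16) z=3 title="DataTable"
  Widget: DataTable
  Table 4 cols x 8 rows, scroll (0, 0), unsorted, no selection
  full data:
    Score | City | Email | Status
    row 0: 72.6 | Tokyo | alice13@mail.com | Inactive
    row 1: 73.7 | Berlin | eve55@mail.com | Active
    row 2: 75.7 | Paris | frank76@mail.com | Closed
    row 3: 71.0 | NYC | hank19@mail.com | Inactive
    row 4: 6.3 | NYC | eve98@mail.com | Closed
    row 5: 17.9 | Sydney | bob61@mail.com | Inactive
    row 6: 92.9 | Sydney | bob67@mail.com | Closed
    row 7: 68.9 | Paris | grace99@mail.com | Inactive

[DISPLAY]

                                  
                                  
                                  
                                  
                                  
━━━━━━━━━━━━━━━━━━━┓              
━━━━━━━━━━━━━━━━━━━━━━━━━━━━━━━━━┓
ataTable                         ┃
─────────────────────────────────┨
ore│City  │Email           │Statu┃
───┼──────┼────────────────┼─────┃
.6 │Tokyo │alice13@mail.com│Inact┃
.7 │Berlin│eve55@mail.com  │Activ┃
.7 │Paris │frank76@mail.com│Close┃
.0 │NYC   │hank19@mail.com │Inact┃
3  │NYC   │eve98@mail.com  │Close┃
.9 │Sydney│bob61@mail.com  │Inact┃
.9 │Sydney│bob67@mail.com  │Close┃
.9 │Paris │grace99@mail.com│Inact┃
                                 ┃
                                 ┃
━━━━━━━━━━━━━━━━━━━━━━━━━━━━━━━━━┛
━━━━━━━━━━━━━━━━━━━┛              


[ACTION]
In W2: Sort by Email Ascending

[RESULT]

                                  
                                  
                                  
                                  
                                  
━━━━━━━━━━━━━━━━━━━┓              
━━━━━━━━━━━━━━━━━━━━━━━━━━━━━━━━━┓
ataTable                         ┃
─────────────────────────────────┨
ore│City  │Email          ▲│Statu┃
───┼──────┼────────────────┼─────┃
.6 │Tokyo │alice13@mail.com│Inact┃
.9 │Sydney│bob61@mail.com  │Inact┃
.9 │Sydney│bob67@mail.com  │Close┃
.7 │Berlin│eve55@mail.com  │Activ┃
3  │NYC   │eve98@mail.com  │Close┃
.7 │Paris │frank76@mail.com│Close┃
.9 │Paris │grace99@mail.com│Inact┃
.0 │NYC   │hank19@mail.com │Inact┃
                                 ┃
                                 ┃
━━━━━━━━━━━━━━━━━━━━━━━━━━━━━━━━━┛
━━━━━━━━━━━━━━━━━━━┛              


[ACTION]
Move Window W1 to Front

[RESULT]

                                  
                                  
                                  
                                  
                                  
━━━━━━━━━━━━━━━━━━━┓              
leViewer           ┃━━━━━━━━━━━━━┓
───────────────────┨             ┃
 process processes▲┃─────────────┨
s module processes█┃      ▲│Statu┃
 framework impleme░┃───────┼─────┃
                  ░┃ail.com│Inact┃
                  ░┃l.com  │Inact┃
s module optimizes░┃l.com  │Close┃
 framework analyze░┃l.com  │Activ┃
 pipeline analyzes░┃l.com  │Close┃
 system maintains ░┃ail.com│Close┃
 system transforms░┃ail.com│Inact┃
 pipeline optimize░┃il.com │Inact┃
s module manages q░┃             ┃
 framework generat░┃             ┃
s module coordinat▼┃━━━━━━━━━━━━━┛
━━━━━━━━━━━━━━━━━━━┛              


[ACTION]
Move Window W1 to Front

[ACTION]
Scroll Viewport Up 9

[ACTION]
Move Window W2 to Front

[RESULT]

                                  
                                  
                                  
                                  
                                  
━━━━━━━━━━━━━━━━━━━┓              
━━━━━━━━━━━━━━━━━━━━━━━━━━━━━━━━━┓
ataTable                         ┃
─────────────────────────────────┨
ore│City  │Email          ▲│Statu┃
───┼──────┼────────────────┼─────┃
.6 │Tokyo │alice13@mail.com│Inact┃
.9 │Sydney│bob61@mail.com  │Inact┃
.9 │Sydney│bob67@mail.com  │Close┃
.7 │Berlin│eve55@mail.com  │Activ┃
3  │NYC   │eve98@mail.com  │Close┃
.7 │Paris │frank76@mail.com│Close┃
.9 │Paris │grace99@mail.com│Inact┃
.0 │NYC   │hank19@mail.com │Inact┃
                                 ┃
                                 ┃
━━━━━━━━━━━━━━━━━━━━━━━━━━━━━━━━━┛
━━━━━━━━━━━━━━━━━━━┛              


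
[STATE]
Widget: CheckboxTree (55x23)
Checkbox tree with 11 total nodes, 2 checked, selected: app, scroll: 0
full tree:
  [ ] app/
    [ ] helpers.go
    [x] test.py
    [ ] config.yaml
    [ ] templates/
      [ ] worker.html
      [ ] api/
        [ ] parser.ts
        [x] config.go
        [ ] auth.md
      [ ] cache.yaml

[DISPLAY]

>[-] app/                                              
   [ ] helpers.go                                      
   [x] test.py                                         
   [ ] config.yaml                                     
   [-] templates/                                      
     [ ] worker.html                                   
     [-] api/                                          
       [ ] parser.ts                                   
       [x] config.go                                   
       [ ] auth.md                                     
     [ ] cache.yaml                                    
                                                       
                                                       
                                                       
                                                       
                                                       
                                                       
                                                       
                                                       
                                                       
                                                       
                                                       
                                                       


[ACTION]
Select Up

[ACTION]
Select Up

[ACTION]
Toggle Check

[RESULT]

>[x] app/                                              
   [x] helpers.go                                      
   [x] test.py                                         
   [x] config.yaml                                     
   [x] templates/                                      
     [x] worker.html                                   
     [x] api/                                          
       [x] parser.ts                                   
       [x] config.go                                   
       [x] auth.md                                     
     [x] cache.yaml                                    
                                                       
                                                       
                                                       
                                                       
                                                       
                                                       
                                                       
                                                       
                                                       
                                                       
                                                       
                                                       


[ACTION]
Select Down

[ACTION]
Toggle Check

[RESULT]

 [-] app/                                              
>  [ ] helpers.go                                      
   [x] test.py                                         
   [x] config.yaml                                     
   [x] templates/                                      
     [x] worker.html                                   
     [x] api/                                          
       [x] parser.ts                                   
       [x] config.go                                   
       [x] auth.md                                     
     [x] cache.yaml                                    
                                                       
                                                       
                                                       
                                                       
                                                       
                                                       
                                                       
                                                       
                                                       
                                                       
                                                       
                                                       


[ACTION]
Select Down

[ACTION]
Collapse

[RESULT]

 [-] app/                                              
   [ ] helpers.go                                      
>  [x] test.py                                         
   [x] config.yaml                                     
   [x] templates/                                      
     [x] worker.html                                   
     [x] api/                                          
       [x] parser.ts                                   
       [x] config.go                                   
       [x] auth.md                                     
     [x] cache.yaml                                    
                                                       
                                                       
                                                       
                                                       
                                                       
                                                       
                                                       
                                                       
                                                       
                                                       
                                                       
                                                       


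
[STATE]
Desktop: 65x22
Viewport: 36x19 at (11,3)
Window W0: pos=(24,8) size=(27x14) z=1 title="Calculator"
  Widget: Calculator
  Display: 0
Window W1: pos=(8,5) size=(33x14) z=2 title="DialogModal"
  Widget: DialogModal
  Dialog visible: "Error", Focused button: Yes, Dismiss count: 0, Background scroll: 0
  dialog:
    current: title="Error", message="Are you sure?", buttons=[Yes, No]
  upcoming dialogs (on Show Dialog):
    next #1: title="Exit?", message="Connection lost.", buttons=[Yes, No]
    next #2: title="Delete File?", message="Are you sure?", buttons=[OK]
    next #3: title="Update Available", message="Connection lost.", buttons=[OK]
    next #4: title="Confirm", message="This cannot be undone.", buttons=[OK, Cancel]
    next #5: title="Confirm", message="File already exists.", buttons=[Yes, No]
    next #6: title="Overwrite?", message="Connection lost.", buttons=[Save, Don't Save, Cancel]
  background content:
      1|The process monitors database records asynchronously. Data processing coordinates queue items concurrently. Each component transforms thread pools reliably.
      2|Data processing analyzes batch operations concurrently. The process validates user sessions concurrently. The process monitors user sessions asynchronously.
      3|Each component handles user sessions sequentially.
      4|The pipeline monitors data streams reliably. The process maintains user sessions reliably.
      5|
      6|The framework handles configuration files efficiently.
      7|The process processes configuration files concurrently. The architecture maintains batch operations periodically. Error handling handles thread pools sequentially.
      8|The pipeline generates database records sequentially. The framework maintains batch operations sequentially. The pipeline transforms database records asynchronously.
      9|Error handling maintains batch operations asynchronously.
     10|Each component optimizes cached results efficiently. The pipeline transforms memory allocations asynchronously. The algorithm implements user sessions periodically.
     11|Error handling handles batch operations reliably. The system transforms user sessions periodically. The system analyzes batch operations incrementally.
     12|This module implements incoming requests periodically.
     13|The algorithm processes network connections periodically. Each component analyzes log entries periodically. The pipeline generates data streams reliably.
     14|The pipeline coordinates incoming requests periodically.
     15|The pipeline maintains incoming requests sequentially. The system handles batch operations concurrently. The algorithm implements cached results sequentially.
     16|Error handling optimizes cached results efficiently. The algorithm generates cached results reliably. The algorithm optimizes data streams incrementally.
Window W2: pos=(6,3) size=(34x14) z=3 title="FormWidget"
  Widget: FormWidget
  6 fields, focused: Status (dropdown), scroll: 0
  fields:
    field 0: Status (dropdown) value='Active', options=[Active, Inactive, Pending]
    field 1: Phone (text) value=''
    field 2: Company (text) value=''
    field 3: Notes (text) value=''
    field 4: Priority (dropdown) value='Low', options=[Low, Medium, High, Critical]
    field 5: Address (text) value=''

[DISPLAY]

━━━━━━━━━━━━━━━━━━━━━━━━━━━━┓       
mWidget                     ┃       
────────────────────────────┨┓      
atus:     [Active         ▼]┃┃      
one:      [                ]┃┨      
mpany:    [                ]┃┃━━━━━━
tes:      [                ]┃┃      
iority:   [Low            ▼]┃┃──────
dress:    [                ]┃┃      
                            ┃┃┐     
                            ┃┃│     
                            ┃┃┤     
                            ┃┃│     
━━━━━━━━━━━━━━━━━━━━━━━━━━━━┛┃┤     
ch component optimizes cached┃│     
━━━━━━━━━━━━━━━━━━━━━━━━━━━━━┛┤     
             ┃│ 0 │ . │ = │ + │     
             ┃└───┴───┴───┴───┘     
             ┗━━━━━━━━━━━━━━━━━━━━━━


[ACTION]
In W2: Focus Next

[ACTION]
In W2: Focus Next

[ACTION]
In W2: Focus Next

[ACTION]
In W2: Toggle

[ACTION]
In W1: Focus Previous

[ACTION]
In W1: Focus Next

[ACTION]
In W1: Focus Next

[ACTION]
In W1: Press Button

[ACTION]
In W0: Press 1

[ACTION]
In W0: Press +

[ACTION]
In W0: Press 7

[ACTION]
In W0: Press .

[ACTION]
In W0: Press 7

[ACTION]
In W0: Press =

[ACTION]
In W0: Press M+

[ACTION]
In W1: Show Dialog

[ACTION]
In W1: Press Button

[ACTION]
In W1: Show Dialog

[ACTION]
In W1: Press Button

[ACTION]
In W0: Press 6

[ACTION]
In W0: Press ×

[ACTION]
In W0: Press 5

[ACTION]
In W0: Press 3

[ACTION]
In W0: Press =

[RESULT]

━━━━━━━━━━━━━━━━━━━━━━━━━━━━┓       
mWidget                     ┃       
────────────────────────────┨┓      
atus:     [Active         ▼]┃┃      
one:      [                ]┃┨      
mpany:    [                ]┃┃━━━━━━
tes:      [                ]┃┃      
iority:   [Low            ▼]┃┃──────
dress:    [                ]┃┃   464
                            ┃┃┐     
                            ┃┃│     
                            ┃┃┤     
                            ┃┃│     
━━━━━━━━━━━━━━━━━━━━━━━━━━━━┛┃┤     
ch component optimizes cached┃│     
━━━━━━━━━━━━━━━━━━━━━━━━━━━━━┛┤     
             ┃│ 0 │ . │ = │ + │     
             ┃└───┴───┴───┴───┘     
             ┗━━━━━━━━━━━━━━━━━━━━━━


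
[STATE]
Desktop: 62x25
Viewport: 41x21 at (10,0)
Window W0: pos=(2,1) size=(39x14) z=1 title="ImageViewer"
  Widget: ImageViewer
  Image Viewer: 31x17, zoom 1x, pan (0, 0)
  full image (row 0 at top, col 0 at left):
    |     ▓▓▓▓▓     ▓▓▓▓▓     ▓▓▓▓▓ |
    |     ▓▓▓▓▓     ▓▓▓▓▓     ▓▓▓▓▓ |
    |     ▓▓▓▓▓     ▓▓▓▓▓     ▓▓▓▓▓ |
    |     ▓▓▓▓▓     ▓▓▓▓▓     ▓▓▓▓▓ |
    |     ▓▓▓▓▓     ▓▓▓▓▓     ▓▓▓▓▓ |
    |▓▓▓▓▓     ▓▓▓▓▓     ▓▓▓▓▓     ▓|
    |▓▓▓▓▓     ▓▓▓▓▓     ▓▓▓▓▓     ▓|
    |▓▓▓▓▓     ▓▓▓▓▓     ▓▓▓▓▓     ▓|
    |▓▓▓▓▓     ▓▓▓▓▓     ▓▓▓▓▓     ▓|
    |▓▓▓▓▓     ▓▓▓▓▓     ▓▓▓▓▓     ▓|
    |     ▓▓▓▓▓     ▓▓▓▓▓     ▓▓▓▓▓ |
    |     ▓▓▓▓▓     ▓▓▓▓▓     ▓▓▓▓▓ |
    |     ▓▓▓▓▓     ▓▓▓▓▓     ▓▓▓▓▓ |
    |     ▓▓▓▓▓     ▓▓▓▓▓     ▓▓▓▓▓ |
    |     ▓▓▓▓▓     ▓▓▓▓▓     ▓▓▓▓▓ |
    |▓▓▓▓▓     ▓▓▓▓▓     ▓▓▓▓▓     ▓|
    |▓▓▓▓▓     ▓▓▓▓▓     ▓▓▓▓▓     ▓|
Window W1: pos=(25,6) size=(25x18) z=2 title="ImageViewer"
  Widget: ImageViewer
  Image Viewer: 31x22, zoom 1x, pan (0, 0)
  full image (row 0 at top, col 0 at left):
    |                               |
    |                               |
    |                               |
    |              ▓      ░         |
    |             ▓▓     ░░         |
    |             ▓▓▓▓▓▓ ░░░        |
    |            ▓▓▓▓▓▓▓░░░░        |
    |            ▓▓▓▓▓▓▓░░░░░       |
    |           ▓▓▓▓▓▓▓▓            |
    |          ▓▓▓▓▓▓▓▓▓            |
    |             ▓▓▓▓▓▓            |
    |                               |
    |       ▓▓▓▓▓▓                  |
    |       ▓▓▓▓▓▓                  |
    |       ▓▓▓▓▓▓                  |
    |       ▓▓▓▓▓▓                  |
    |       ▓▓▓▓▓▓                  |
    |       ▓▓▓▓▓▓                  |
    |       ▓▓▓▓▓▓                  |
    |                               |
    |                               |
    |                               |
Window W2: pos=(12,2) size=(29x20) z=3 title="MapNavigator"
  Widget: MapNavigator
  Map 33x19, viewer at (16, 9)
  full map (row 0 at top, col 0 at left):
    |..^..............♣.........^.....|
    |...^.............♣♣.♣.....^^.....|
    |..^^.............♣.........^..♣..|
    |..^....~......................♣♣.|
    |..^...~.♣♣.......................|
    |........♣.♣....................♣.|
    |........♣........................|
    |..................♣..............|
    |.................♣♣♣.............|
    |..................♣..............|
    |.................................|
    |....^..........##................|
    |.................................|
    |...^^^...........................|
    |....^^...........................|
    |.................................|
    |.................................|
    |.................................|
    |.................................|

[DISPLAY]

                                         
━━━━━━━━━━━━━━━━━━━━━━━━━━━━━━┓          
ie┏━━━━━━━━━━━━━━━━━━━━━━━━━━━┓          
──┃ MapNavigator              ┃          
▓▓┠───────────────────────────┨          
▓▓┃^.............♣♣.♣.....^^..┃          
▓▓┃^.............♣.........^..┃━━━━━━━━┓ 
▓▓┃....~......................┃        ┃ 
▓▓┃...~.♣♣....................┃────────┨ 
  ┃.....♣.♣...................┃        ┃ 
  ┃.....♣.....................┃        ┃ 
  ┃...............♣...........┃        ┃ 
  ┃..............♣♣♣..........┃      ░ ┃ 
  ┃.............@.♣...........┃     ░░ ┃ 
━━┃...........................┃▓▓▓▓ ░░░┃ 
  ┃.^..........##.............┃▓▓▓▓░░░░┃ 
  ┃...........................┃▓▓▓▓░░░░┃ 
  ┃^^^........................┃▓▓▓▓    ┃ 
  ┃.^^........................┃▓▓▓▓    ┃ 
  ┃...........................┃▓▓▓▓    ┃ 
  ┃...........................┃        ┃ 


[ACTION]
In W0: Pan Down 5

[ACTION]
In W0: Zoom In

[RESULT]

                                         
━━━━━━━━━━━━━━━━━━━━━━━━━━━━━━┓          
ie┏━━━━━━━━━━━━━━━━━━━━━━━━━━━┓          
──┃ MapNavigator              ┃          
  ┠───────────────────────────┨          
  ┃^.............♣♣.♣.....^^..┃          
  ┃^.............♣.........^..┃━━━━━━━━┓ 
  ┃....~......................┃        ┃ 
  ┃...~.♣♣....................┃────────┨ 
▓▓┃.....♣.♣...................┃        ┃ 
▓▓┃.....♣.....................┃        ┃ 
▓▓┃...............♣...........┃        ┃ 
▓▓┃..............♣♣♣..........┃      ░ ┃ 
▓▓┃.............@.♣...........┃     ░░ ┃ 
━━┃...........................┃▓▓▓▓ ░░░┃ 
  ┃.^..........##.............┃▓▓▓▓░░░░┃ 
  ┃...........................┃▓▓▓▓░░░░┃ 
  ┃^^^........................┃▓▓▓▓    ┃ 
  ┃.^^........................┃▓▓▓▓    ┃ 
  ┃...........................┃▓▓▓▓    ┃ 
  ┃...........................┃        ┃ 


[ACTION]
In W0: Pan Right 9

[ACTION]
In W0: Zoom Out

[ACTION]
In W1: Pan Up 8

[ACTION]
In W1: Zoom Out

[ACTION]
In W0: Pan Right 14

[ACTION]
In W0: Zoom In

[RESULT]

                                         
━━━━━━━━━━━━━━━━━━━━━━━━━━━━━━┓          
ie┏━━━━━━━━━━━━━━━━━━━━━━━━━━━┓          
──┃ MapNavigator              ┃          
▓▓┠───────────────────────────┨          
▓▓┃^.............♣♣.♣.....^^..┃          
▓▓┃^.............♣.........^..┃━━━━━━━━┓ 
▓▓┃....~......................┃        ┃ 
▓▓┃...~.♣♣....................┃────────┨ 
  ┃.....♣.♣...................┃        ┃ 
  ┃.....♣.....................┃        ┃ 
  ┃...............♣...........┃        ┃ 
  ┃..............♣♣♣..........┃      ░ ┃ 
  ┃.............@.♣...........┃     ░░ ┃ 
━━┃...........................┃▓▓▓▓ ░░░┃ 
  ┃.^..........##.............┃▓▓▓▓░░░░┃ 
  ┃...........................┃▓▓▓▓░░░░┃ 
  ┃^^^........................┃▓▓▓▓    ┃ 
  ┃.^^........................┃▓▓▓▓    ┃ 
  ┃...........................┃▓▓▓▓    ┃ 
  ┃...........................┃        ┃ 


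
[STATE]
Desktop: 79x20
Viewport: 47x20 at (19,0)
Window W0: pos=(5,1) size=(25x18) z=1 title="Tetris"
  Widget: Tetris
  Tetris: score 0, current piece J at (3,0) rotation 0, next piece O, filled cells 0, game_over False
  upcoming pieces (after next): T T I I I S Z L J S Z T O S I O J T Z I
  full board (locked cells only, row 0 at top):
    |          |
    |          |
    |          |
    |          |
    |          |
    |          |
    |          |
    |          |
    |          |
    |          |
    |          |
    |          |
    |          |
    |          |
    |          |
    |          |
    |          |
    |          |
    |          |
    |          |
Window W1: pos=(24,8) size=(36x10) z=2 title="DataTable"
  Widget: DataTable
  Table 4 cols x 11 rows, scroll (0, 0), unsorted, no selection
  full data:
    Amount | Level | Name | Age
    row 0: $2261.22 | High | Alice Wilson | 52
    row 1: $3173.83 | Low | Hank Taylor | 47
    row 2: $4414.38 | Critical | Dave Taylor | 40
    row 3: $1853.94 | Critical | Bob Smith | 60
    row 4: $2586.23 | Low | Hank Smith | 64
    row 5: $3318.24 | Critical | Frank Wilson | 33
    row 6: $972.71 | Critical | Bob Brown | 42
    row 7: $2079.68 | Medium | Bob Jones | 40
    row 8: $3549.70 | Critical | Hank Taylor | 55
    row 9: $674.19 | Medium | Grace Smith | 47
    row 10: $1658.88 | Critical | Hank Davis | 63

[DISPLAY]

                                               
━━━━━━━━━━┓                                    
          ┃                                    
──────────┨                                    
xt:       ┃                                    
          ┃                                    
          ┃                                    
          ┃                                    
     ┏━━━━━━━━━━━━━━━━━━━━━━━━━━━━━━━━━━┓      
     ┃ DataTable                        ┃      
ore: ┠──────────────────────────────────┨      
     ┃Amount  │Level   │Name        │Age┃      
     ┃────────┼────────┼────────────┼───┃      
     ┃$2261.22│High    │Alice Wilson│52 ┃      
     ┃$3173.83│Low     │Hank Taylor │47 ┃      
     ┃$4414.38│Critical│Dave Taylor │40 ┃      
     ┃$1853.94│Critical│Bob Smith   │60 ┃      
     ┗━━━━━━━━━━━━━━━━━━━━━━━━━━━━━━━━━━┛      
━━━━━━━━━━┛                                    
                                               


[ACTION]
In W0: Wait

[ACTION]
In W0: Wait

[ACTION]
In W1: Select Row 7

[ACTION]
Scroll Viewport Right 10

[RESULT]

                                               
┓                                              
┃                                              
┨                                              
┃                                              
┃                                              
┃                                              
┃                                              
━━━━━━━━━━━━━━━━━━━━━━━━━━━━━━┓                
aTable                        ┃                
──────────────────────────────┨                
nt  │Level   │Name        │Age┃                
────┼────────┼────────────┼───┃                
1.22│High    │Alice Wilson│52 ┃                
3.83│Low     │Hank Taylor │47 ┃                
4.38│Critical│Dave Taylor │40 ┃                
3.94│Critical│Bob Smith   │60 ┃                
━━━━━━━━━━━━━━━━━━━━━━━━━━━━━━┛                
┛                                              
                                               


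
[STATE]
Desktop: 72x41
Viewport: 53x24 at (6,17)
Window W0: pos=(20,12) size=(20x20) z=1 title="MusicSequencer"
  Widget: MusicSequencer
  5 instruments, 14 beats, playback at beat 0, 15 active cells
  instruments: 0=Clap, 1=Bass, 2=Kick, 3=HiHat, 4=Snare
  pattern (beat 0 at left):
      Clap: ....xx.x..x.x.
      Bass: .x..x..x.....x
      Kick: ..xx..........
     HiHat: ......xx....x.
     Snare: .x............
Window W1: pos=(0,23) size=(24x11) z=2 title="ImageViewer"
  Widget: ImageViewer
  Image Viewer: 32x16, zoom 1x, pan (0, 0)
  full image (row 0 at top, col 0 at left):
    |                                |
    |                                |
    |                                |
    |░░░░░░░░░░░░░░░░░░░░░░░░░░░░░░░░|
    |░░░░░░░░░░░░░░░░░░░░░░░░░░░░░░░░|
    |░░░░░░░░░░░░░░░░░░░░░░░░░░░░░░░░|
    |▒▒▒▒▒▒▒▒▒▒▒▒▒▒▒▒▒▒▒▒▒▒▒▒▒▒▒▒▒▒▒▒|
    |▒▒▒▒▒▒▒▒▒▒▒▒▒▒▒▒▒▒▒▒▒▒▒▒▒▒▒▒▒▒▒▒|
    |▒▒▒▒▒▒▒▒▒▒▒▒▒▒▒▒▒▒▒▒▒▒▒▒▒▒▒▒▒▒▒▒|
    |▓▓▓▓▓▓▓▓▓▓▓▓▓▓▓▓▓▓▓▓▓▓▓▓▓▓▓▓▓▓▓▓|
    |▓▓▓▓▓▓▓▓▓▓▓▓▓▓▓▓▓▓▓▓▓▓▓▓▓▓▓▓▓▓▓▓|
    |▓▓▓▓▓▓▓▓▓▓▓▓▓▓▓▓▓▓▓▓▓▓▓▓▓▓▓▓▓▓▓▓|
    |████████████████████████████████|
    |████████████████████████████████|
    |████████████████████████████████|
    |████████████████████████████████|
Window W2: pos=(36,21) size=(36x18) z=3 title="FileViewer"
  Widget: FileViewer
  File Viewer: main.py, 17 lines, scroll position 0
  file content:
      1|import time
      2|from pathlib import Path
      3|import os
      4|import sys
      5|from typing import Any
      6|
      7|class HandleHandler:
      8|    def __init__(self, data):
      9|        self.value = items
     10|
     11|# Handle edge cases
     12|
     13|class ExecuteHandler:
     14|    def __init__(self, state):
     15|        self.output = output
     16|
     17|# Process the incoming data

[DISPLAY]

              ┃  Bass·█··█··█····┃                   
              ┃  Kick··██········┃                   
              ┃ HiHat······██····┃                   
              ┃ Snare·█··········┃                   
              ┃               ┏━━━━━━━━━━━━━━━━━━━━━━
              ┃               ┃ FileViewer           
━━━━━━━━━━━━━━━━━┓            ┠──────────────────────
eViewer          ┃            ┃import time           
─────────────────┨            ┃from pathlib import Pa
                 ┃            ┃import os             
                 ┃            ┃import sys            
                 ┃            ┃from typing import Any
░░░░░░░░░░░░░░░░░┃            ┃                      
░░░░░░░░░░░░░░░░░┃            ┃class HandleHandler:  
░░░░░░░░░░░░░░░░░┃━━━━━━━━━━━━┃    def __init__(self,
▒▒▒▒▒▒▒▒▒▒▒▒▒▒▒▒▒┃            ┃        self.value = i
━━━━━━━━━━━━━━━━━┛            ┃                      
                              ┃# Handle edge cases   
                              ┃                      
                              ┃class ExecuteHandler: 
                              ┃    def __init__(self,
                              ┗━━━━━━━━━━━━━━━━━━━━━━
                                                     
                                                     


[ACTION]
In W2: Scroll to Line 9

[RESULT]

              ┃  Bass·█··█··█····┃                   
              ┃  Kick··██········┃                   
              ┃ HiHat······██····┃                   
              ┃ Snare·█··········┃                   
              ┃               ┏━━━━━━━━━━━━━━━━━━━━━━
              ┃               ┃ FileViewer           
━━━━━━━━━━━━━━━━━┓            ┠──────────────────────
eViewer          ┃            ┃import sys            
─────────────────┨            ┃from typing import Any
                 ┃            ┃                      
                 ┃            ┃class HandleHandler:  
                 ┃            ┃    def __init__(self,
░░░░░░░░░░░░░░░░░┃            ┃        self.value = i
░░░░░░░░░░░░░░░░░┃            ┃                      
░░░░░░░░░░░░░░░░░┃━━━━━━━━━━━━┃# Handle edge cases   
▒▒▒▒▒▒▒▒▒▒▒▒▒▒▒▒▒┃            ┃                      
━━━━━━━━━━━━━━━━━┛            ┃class ExecuteHandler: 
                              ┃    def __init__(self,
                              ┃        self.output = 
                              ┃                      
                              ┃# Process the incoming
                              ┗━━━━━━━━━━━━━━━━━━━━━━
                                                     
                                                     


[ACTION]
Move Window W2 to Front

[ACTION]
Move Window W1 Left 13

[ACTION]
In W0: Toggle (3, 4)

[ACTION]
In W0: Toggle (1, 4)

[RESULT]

              ┃  Bass·█·····█····┃                   
              ┃  Kick··██········┃                   
              ┃ HiHat····█·██····┃                   
              ┃ Snare·█··········┃                   
              ┃               ┏━━━━━━━━━━━━━━━━━━━━━━
              ┃               ┃ FileViewer           
━━━━━━━━━━━━━━━━━┓            ┠──────────────────────
eViewer          ┃            ┃import sys            
─────────────────┨            ┃from typing import Any
                 ┃            ┃                      
                 ┃            ┃class HandleHandler:  
                 ┃            ┃    def __init__(self,
░░░░░░░░░░░░░░░░░┃            ┃        self.value = i
░░░░░░░░░░░░░░░░░┃            ┃                      
░░░░░░░░░░░░░░░░░┃━━━━━━━━━━━━┃# Handle edge cases   
▒▒▒▒▒▒▒▒▒▒▒▒▒▒▒▒▒┃            ┃                      
━━━━━━━━━━━━━━━━━┛            ┃class ExecuteHandler: 
                              ┃    def __init__(self,
                              ┃        self.output = 
                              ┃                      
                              ┃# Process the incoming
                              ┗━━━━━━━━━━━━━━━━━━━━━━
                                                     
                                                     
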